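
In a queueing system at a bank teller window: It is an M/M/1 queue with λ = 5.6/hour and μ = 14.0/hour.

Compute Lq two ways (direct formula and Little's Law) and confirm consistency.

Method 1 (direct): Lq = λ²/(μ(μ-λ)) = 31.36/(14.0 × 8.40) = 0.2667

Method 2 (Little's Law):
W = 1/(μ-λ) = 1/8.40 = 0.11905
Wq = W - 1/μ = 0.11905 - 0.071429 = 0.04762
Lq = λWq = 5.6 × 0.04762 = 0.2667 ✔ (matches Method 1)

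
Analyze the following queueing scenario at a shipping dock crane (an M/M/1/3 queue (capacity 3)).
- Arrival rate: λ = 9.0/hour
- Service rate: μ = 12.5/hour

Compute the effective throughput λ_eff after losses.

ρ = λ/μ = 9.0/12.5 = 0.7200
P₀ = (1-ρ)/(1-ρ^(K+1)) = (1-0.7200)/(1-0.7200^4) = 0.2800/0.7313 = 0.3829
P_K = P₀×ρ^K = 0.3829 × 0.7200^3 = 0.3829 × 0.3732 = 0.1429
λ_eff = λ(1-P_K) = 9.0 × (1 - 0.14291666) = 9.0 × 0.85708334 = 7.7138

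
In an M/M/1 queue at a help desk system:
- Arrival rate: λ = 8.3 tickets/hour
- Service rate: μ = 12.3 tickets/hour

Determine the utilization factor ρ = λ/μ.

Server utilization: ρ = λ/μ
ρ = 8.3/12.3 = 0.6748
The server is busy 67.48% of the time.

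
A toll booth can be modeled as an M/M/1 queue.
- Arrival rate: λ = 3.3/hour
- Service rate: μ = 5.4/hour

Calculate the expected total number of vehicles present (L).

ρ = λ/μ = 3.3/5.4 = 0.6111
For M/M/1: L = λ/(μ-λ)
L = 3.3/(5.4-3.3) = 3.3/2.10
L = 1.5714 vehicles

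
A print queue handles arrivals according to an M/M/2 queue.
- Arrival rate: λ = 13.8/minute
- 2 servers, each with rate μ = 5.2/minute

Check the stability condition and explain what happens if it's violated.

Stability requires ρ = λ/(cμ) < 1
ρ = 13.8/(2 × 5.2) = 13.8/10.40 = 1.3269
Since 1.3269 ≥ 1, the system is UNSTABLE.
Need c > λ/μ = 13.8/5.2 = 2.65.
Minimum servers needed: c = 3.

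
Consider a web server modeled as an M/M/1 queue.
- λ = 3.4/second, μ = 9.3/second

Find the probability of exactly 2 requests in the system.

ρ = λ/μ = 3.4/9.3 = 0.36559
P(n) = (1-ρ)ρⁿ
P(2) = (1-0.36559) × 0.36559^2
P(2) = 0.634410 × 0.133656
P(2) = 0.08479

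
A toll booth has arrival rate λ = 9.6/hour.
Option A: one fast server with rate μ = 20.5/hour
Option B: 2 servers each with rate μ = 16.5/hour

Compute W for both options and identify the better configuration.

Option A: single server μ = 20.5 (M/M/1)
  ρ_A = 9.6/20.5 = 0.4683
  W_A = 1/(μ-λ) = 1/(20.5-9.6) = 1/10.90 = 0.09174

Option B: 2 servers μ = 16.5 (M/M/2)
  ρ_B = λ/(cμ) = 9.6/(2×16.5) = 0.2909
  Offered load a = λ/μ = cρ = 9.6/16.5 = 0.5818
  P₀ = [ Σₙ₌₀^1 aⁿ/n! + a^2/(2!(1-ρ)) ]⁻¹
  Σ = a^0/0! + a^1/1! = 1.0000 + 0.5818 = 1.5818
  a^2/(2!(1-ρ)) = 0.3385/(2 × 0.7091) = 0.2387
  P₀ = 1/(1.5818 + 0.2387) = 0.5493
  Lq = P₀·a^2·ρ / (2!(1-ρ)²) = 0.5493 × 0.3385 × 0.2909 / (2 × 0.5028) = 0.05379
  Wq_B = Lq/λ = 0.05379/9.6 = 0.005603
  W_B = Wq_B + 1/μ = 0.005603 + 0.06061 = 0.06621

Since W_B = 0.06621 < W_A = 0.09174, Option B (multiple servers) has the shorter time in system.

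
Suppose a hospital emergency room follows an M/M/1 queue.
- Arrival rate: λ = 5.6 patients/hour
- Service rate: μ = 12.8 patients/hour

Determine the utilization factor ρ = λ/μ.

Server utilization: ρ = λ/μ
ρ = 5.6/12.8 = 0.4375
The server is busy 43.75% of the time.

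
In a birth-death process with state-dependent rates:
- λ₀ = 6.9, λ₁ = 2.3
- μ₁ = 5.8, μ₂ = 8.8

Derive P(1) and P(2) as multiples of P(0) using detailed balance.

Balance equations:
State 0: λ₀P₀ = μ₁P₁ → P₁ = (λ₀/μ₁)P₀ = (6.9/5.8)P₀ = 1.1897P₀
State 1: P₂ = (λ₀λ₁)/(μ₁μ₂)P₀ = (6.9×2.3)/(5.8×8.8)P₀ = 0.3109P₀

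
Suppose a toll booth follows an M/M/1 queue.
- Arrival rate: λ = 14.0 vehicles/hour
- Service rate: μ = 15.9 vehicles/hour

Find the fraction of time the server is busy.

Server utilization: ρ = λ/μ
ρ = 14.0/15.9 = 0.8805
The server is busy 88.05% of the time.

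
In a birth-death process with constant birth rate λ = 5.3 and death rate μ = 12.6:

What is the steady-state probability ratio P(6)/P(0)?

For constant rates: P(n)/P(0) = (λ/μ)^n
P(6)/P(0) = (5.3/12.6)^6 = 0.42063^6 = 0.005539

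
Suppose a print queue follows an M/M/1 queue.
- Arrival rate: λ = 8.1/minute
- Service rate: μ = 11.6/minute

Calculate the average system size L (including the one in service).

ρ = λ/μ = 8.1/11.6 = 0.6983
For M/M/1: L = λ/(μ-λ)
L = 8.1/(11.6-8.1) = 8.1/3.50
L = 2.3143 jobs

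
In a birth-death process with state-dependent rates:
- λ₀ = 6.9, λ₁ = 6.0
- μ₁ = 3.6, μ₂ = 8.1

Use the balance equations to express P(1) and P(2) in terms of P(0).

Balance equations:
State 0: λ₀P₀ = μ₁P₁ → P₁ = (λ₀/μ₁)P₀ = (6.9/3.6)P₀ = 1.9167P₀
State 1: P₂ = (λ₀λ₁)/(μ₁μ₂)P₀ = (6.9×6.0)/(3.6×8.1)P₀ = 1.4198P₀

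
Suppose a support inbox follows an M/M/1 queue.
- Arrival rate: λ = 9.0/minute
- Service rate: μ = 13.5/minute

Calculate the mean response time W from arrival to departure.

First, compute utilization: ρ = λ/μ = 9.0/13.5 = 0.6667
For M/M/1: W = 1/(μ-λ)
W = 1/(13.5-9.0) = 1/4.50
W = 0.2222 minutes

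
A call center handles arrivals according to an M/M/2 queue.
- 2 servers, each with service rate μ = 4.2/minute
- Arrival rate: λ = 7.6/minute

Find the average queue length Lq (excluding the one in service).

Traffic intensity: ρ = λ/(cμ) = 7.6/(2×4.2) = 0.9048
Since ρ = 0.9048 < 1, system is stable.
Offered load a = λ/μ = cρ = 7.6/4.2 = 1.8095
P₀ = [ Σₙ₌₀^1 aⁿ/n! + a^2/(2!(1-ρ)) ]⁻¹
Σ = a^0/0! + a^1/1! = 1.0000 + 1.8095 = 2.8095
a^2/(2!(1-ρ)) = 3.27438/(2 × 0.0952381) = 17.1905
P₀ = 1/(2.8095 + 17.1905) = 0.05000
Lq = P₀·a^2·ρ / (2!(1-ρ)²) = 0.050000 × 3.2744 × 0.90476 / (2 × 0.0090703) = 8.1655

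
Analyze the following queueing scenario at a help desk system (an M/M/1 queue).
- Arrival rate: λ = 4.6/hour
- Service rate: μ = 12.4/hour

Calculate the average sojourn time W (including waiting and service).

First, compute utilization: ρ = λ/μ = 4.6/12.4 = 0.3710
For M/M/1: W = 1/(μ-λ)
W = 1/(12.4-4.6) = 1/7.80
W = 0.1282 hours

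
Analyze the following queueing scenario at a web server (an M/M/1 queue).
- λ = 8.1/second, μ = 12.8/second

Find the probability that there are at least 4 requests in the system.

ρ = λ/μ = 8.1/12.8 = 0.63281
P(N ≥ n) = ρⁿ
P(N ≥ 4) = 0.63281^4
P(N ≥ 4) = 0.1604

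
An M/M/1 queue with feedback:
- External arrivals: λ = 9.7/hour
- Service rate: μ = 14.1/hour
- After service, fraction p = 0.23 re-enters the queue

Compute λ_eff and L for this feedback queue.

Effective arrival rate: λ_eff = λ/(1-p) = 9.7/(1-0.23) = 9.7/0.77 = 12.5974
ρ = λ_eff/μ = 12.5974/14.1 = 0.893433
L = ρ/(1-ρ) = 0.893433/(1-0.893433) = 8.3838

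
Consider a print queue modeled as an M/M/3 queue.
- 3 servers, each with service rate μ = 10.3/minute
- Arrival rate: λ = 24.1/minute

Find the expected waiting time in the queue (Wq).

Traffic intensity: ρ = λ/(cμ) = 24.1/(3×10.3) = 0.7799
Since ρ = 0.7799 < 1, system is stable.
Offered load a = λ/μ = cρ = 24.1/10.3 = 2.3398
P₀ = [ Σₙ₌₀^2 aⁿ/n! + a^3/(3!(1-ρ)) ]⁻¹
Σ = a^0/0! + a^1/1! + a^2/2! = 1.00000 + 2.33981 + 2.73735 = 6.0772
a^3/(3!(1-ρ)) = 12.8097/(6 × 0.220065) = 9.7015
P₀ = 1/(6.0772 + 9.7015) = 0.06338
Lq = P₀·a^3·ρ / (3!(1-ρ)²) = 0.063377 × 12.8097 × 0.77994 / (6 × 0.048428) = 2.1791
Wq = Lq/λ = 2.1791/24.1 = 0.09042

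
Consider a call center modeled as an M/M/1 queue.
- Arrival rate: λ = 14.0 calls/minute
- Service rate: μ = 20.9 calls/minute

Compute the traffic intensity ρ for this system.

Server utilization: ρ = λ/μ
ρ = 14.0/20.9 = 0.6699
The server is busy 66.99% of the time.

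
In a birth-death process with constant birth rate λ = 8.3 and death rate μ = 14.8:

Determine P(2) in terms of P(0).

For constant rates: P(n)/P(0) = (λ/μ)^n
P(2)/P(0) = (8.3/14.8)^2 = 0.5608^2 = 0.3145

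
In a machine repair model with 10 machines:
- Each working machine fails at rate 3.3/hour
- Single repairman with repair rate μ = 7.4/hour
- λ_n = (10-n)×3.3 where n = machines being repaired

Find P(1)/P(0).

P(1)/P(0) = ∏_{i=0}^{1-1} λ_i/μ_{i+1}
= (10-0)×3.3/7.4
= 4.4595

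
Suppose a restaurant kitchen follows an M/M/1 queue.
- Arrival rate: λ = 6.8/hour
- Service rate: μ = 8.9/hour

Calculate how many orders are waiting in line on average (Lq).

ρ = λ/μ = 6.8/8.9 = 0.7640
For M/M/1: Lq = λ²/(μ(μ-λ))
Lq = 46.24/(8.9 × 2.10)
Lq = 2.4741 orders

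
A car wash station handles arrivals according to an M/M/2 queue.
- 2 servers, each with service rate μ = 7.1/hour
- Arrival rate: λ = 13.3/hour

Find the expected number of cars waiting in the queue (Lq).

Traffic intensity: ρ = λ/(cμ) = 13.3/(2×7.1) = 0.9366
Since ρ = 0.9366 < 1, system is stable.
Offered load a = λ/μ = cρ = 13.3/7.1 = 1.8732
P₀ = [ Σₙ₌₀^1 aⁿ/n! + a^2/(2!(1-ρ)) ]⁻¹
Σ = a^0/0! + a^1/1! = 1.0000 + 1.8732 = 2.8732
a^2/(2!(1-ρ)) = 3.50903/(2 × 0.0633803) = 27.6823
P₀ = 1/(2.8732 + 27.6823) = 0.03273
Lq = P₀·a^2·ρ / (2!(1-ρ)²) = 0.0327273 × 3.50903 × 0.936620 / (2 × 0.00401706) = 13.3882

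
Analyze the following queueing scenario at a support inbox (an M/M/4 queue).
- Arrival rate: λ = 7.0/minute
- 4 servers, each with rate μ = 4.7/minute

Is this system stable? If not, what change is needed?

Stability requires ρ = λ/(cμ) < 1
ρ = 7.0/(4 × 4.7) = 7.0/18.80 = 0.3723
Since 0.3723 < 1, the system is STABLE.
The servers are busy 37.23% of the time.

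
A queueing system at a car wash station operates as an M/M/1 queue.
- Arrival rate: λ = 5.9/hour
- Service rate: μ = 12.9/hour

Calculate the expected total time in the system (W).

First, compute utilization: ρ = λ/μ = 5.9/12.9 = 0.4574
For M/M/1: W = 1/(μ-λ)
W = 1/(12.9-5.9) = 1/7.00
W = 0.1429 hours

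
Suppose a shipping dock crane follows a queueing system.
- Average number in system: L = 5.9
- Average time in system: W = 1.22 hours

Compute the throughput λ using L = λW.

Little's Law: L = λW, so λ = L/W
λ = 5.9/1.22 = 4.8361 containers/hour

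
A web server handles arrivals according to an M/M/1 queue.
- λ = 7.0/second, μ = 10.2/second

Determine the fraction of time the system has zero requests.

ρ = λ/μ = 7.0/10.2 = 0.6863
P(0) = 1 - ρ = 1 - 0.6863 = 0.3137
The server is idle 31.37% of the time.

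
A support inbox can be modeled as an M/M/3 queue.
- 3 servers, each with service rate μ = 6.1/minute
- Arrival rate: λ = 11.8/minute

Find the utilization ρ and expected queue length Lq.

Traffic intensity: ρ = λ/(cμ) = 11.8/(3×6.1) = 0.6448
Since ρ = 0.6448 < 1, system is stable.
Offered load a = λ/μ = cρ = 11.8/6.1 = 1.9344
P₀ = [ Σₙ₌₀^2 aⁿ/n! + a^3/(3!(1-ρ)) ]⁻¹
Σ = a^0/0! + a^1/1! + a^2/2! = 1.0000 + 1.9344 + 1.8710 = 4.8054
a^3/(3!(1-ρ)) = 7.2386/(6 × 0.35519) = 3.3966
P₀ = 1/(4.8054 + 3.3966) = 0.1219
Lq = P₀·a^3·ρ / (3!(1-ρ)²) = 0.12192 × 7.2386 × 0.64481 / (6 × 0.12616) = 0.7518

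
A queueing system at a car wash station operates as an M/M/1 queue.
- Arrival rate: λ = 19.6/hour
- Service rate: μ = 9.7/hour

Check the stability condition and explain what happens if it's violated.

Stability requires ρ = λ/(cμ) < 1
ρ = 19.6/(1 × 9.7) = 19.6/9.70 = 2.0206
Since 2.0206 ≥ 1, the system is UNSTABLE.
Queue grows without bound. Need μ > λ = 19.6.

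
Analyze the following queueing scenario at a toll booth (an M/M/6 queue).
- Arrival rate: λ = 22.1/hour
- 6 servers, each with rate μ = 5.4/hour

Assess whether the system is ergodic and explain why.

Stability requires ρ = λ/(cμ) < 1
ρ = 22.1/(6 × 5.4) = 22.1/32.40 = 0.6821
Since 0.6821 < 1, the system is STABLE.
The servers are busy 68.21% of the time.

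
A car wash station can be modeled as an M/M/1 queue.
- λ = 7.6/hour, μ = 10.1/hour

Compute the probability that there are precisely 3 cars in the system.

ρ = λ/μ = 7.6/10.1 = 0.7525
P(n) = (1-ρ)ρⁿ
P(3) = (1-0.7525) × 0.7525^3
P(3) = 0.2475 × 0.4261
P(3) = 0.1055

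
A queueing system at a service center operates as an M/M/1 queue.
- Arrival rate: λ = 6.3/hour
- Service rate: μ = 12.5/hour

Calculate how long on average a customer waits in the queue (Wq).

First, compute utilization: ρ = λ/μ = 6.3/12.5 = 0.5040
For M/M/1: Wq = λ/(μ(μ-λ))
Wq = 6.3/(12.5 × (12.5-6.3))
Wq = 6.3/(12.5 × 6.20)
Wq = 0.08129 hours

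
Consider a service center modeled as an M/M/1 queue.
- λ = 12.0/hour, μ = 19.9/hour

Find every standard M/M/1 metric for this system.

Step 1: ρ = λ/μ = 12.0/19.9 = 0.6030
Step 2: L = λ/(μ-λ) = 12.0/7.90 = 1.5190
Step 3: Lq = λ²/(μ(μ-λ)) = 144.00/(19.9×7.90) = 0.9160
Step 4: W = 1/(μ-λ) = 1/7.90 = 0.12658
Step 5: Wq = λ/(μ(μ-λ)) = 12.0/(19.9×7.90) = 0.07633
Step 6: P(0) = 1-ρ = 0.3970
Verify: L = λW = 12.0×0.12658 = 1.5190 ✔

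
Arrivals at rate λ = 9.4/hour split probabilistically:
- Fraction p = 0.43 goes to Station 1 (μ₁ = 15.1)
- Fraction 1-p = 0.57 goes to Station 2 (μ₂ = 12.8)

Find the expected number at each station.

Effective rates: λ₁ = 9.4×0.43 = 4.042, λ₂ = 9.4×0.57 = 5.358
Station 1: ρ₁ = 4.042/15.1 = 0.26768, L₁ = ρ₁/(1-ρ₁) = 0.26768/(1-0.26768) = 0.3655
Station 2: ρ₂ = 5.358/12.8 = 0.4186, L₂ = ρ₂/(1-ρ₂) = 0.4186/(1-0.4186) = 0.7200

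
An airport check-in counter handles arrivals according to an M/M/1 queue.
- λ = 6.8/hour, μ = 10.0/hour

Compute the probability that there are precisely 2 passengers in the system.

ρ = λ/μ = 6.8/10.0 = 0.6800
P(n) = (1-ρ)ρⁿ
P(2) = (1-0.6800) × 0.6800^2
P(2) = 0.3200 × 0.4624
P(2) = 0.1480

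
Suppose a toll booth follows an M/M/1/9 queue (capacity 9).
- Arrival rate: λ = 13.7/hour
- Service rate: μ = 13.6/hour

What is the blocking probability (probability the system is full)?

ρ = λ/μ = 13.7/13.6 = 1.00735
P₀ = (1-ρ)/(1-ρ^(K+1)) = (1-1.00735)/(1-1.00735^10) = -0.007350/-0.07598 = 0.09674
P_K = P₀×ρ^K = 0.09674 × 1.00735^9 = 0.09674 × 1.0681 = 0.1033
Blocking probability = 10.33%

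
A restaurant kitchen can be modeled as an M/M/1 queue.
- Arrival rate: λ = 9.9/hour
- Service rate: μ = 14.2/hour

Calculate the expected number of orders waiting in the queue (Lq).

ρ = λ/μ = 9.9/14.2 = 0.6972
For M/M/1: Lq = λ²/(μ(μ-λ))
Lq = 98.01/(14.2 × 4.30)
Lq = 1.6051 orders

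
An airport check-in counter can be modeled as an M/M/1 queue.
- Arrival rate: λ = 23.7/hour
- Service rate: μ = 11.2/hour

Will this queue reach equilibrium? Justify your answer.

Stability requires ρ = λ/(cμ) < 1
ρ = 23.7/(1 × 11.2) = 23.7/11.20 = 2.1161
Since 2.1161 ≥ 1, the system is UNSTABLE.
Queue grows without bound. Need μ > λ = 23.7.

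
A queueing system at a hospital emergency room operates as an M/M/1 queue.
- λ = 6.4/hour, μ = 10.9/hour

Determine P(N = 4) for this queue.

ρ = λ/μ = 6.4/10.9 = 0.58716
P(n) = (1-ρ)ρⁿ
P(4) = (1-0.58716) × 0.58716^4
P(4) = 0.41284 × 0.11886
P(4) = 0.04907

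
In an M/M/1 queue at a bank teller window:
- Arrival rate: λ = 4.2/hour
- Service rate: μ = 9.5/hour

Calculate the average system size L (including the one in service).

ρ = λ/μ = 4.2/9.5 = 0.4421
For M/M/1: L = λ/(μ-λ)
L = 4.2/(9.5-4.2) = 4.2/5.30
L = 0.7925 transactions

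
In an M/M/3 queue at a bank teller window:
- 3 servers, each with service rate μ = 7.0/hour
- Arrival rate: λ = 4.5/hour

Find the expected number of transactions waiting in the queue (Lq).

Traffic intensity: ρ = λ/(cμ) = 4.5/(3×7.0) = 0.2143
Since ρ = 0.2143 < 1, system is stable.
Offered load a = λ/μ = cρ = 4.5/7.0 = 0.6429
P₀ = [ Σₙ₌₀^2 aⁿ/n! + a^3/(3!(1-ρ)) ]⁻¹
Σ = a^0/0! + a^1/1! + a^2/2! = 1.0000 + 0.6429 + 0.2066 = 1.8495
a^3/(3!(1-ρ)) = 0.26567/(6 × 0.78571) = 0.05635
P₀ = 1/(1.8495 + 0.05635) = 0.5247
Lq = P₀·a^3·ρ / (3!(1-ρ)²) = 0.52470 × 0.26567 × 0.21429 / (6 × 0.61735) = 0.008064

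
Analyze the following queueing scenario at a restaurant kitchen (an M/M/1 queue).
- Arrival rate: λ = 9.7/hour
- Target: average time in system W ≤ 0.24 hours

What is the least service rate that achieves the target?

For M/M/1: W = 1/(μ-λ)
Need W ≤ 0.24, so 1/(μ-λ) ≤ 0.24
μ - λ ≥ 1/0.24 = 4.1667
μ ≥ 9.7 + 4.1667 = 13.8667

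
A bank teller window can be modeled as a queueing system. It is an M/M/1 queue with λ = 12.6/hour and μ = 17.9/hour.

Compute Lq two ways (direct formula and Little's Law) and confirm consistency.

Method 1 (direct): Lq = λ²/(μ(μ-λ)) = 158.76/(17.9 × 5.30) = 1.6734

Method 2 (Little's Law):
W = 1/(μ-λ) = 1/5.30 = 0.18868
Wq = W - 1/μ = 0.18868 - 0.055866 = 0.13281
Lq = λWq = 12.6 × 0.13281 = 1.6734 ✔ (matches Method 1)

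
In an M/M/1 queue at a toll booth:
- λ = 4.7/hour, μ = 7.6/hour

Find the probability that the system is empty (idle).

ρ = λ/μ = 4.7/7.6 = 0.6184
P(0) = 1 - ρ = 1 - 0.6184 = 0.3816
The server is idle 38.16% of the time.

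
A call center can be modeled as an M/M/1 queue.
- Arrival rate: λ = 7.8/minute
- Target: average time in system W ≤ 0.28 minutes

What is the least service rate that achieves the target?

For M/M/1: W = 1/(μ-λ)
Need W ≤ 0.28, so 1/(μ-λ) ≤ 0.28
μ - λ ≥ 1/0.28 = 3.5714
μ ≥ 7.8 + 3.5714 = 11.3714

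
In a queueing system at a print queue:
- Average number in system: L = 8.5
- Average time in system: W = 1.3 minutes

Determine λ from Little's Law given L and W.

Little's Law: L = λW, so λ = L/W
λ = 8.5/1.3 = 6.5385 jobs/minute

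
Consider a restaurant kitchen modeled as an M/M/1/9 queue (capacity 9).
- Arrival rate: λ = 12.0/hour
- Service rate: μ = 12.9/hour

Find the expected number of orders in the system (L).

ρ = λ/μ = 12.0/12.9 = 0.930233
P₀ = (1-ρ)/(1-ρ^(K+1)) = (1-0.930233)/(1-0.930233^10) = 0.06977/0.5148 = 0.1355
P_K = P₀×ρ^K = 0.13552 × 0.930233^9 = 0.13552 × 0.52159 = 0.07069
L = ρ[1 - (K+1)ρ^K + Kρ^(K+1)] / [(1-ρ)(1-ρ^(K+1))]
L = 0.930233 × (1 - 10×0.5215857 + 9×0.4851962) / ((1 - 0.930233) × (1 - 0.4851962)) = 3.9085 orders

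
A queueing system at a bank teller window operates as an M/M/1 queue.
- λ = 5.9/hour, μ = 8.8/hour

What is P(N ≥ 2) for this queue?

ρ = λ/μ = 5.9/8.8 = 0.67045
P(N ≥ n) = ρⁿ
P(N ≥ 2) = 0.67045^2
P(N ≥ 2) = 0.4495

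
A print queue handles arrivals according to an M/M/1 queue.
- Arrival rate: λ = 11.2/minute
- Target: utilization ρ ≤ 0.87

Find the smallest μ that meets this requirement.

ρ = λ/μ, so μ = λ/ρ
μ ≥ 11.2/0.87 = 12.8736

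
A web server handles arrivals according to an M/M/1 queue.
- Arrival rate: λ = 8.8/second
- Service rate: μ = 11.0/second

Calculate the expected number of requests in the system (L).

ρ = λ/μ = 8.8/11.0 = 0.8000
For M/M/1: L = λ/(μ-λ)
L = 8.8/(11.0-8.8) = 8.8/2.20
L = 4.0000 requests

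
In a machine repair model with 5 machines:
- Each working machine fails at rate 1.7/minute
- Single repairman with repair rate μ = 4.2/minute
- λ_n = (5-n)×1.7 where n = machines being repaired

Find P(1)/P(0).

P(1)/P(0) = ∏_{i=0}^{1-1} λ_i/μ_{i+1}
= (5-0)×1.7/4.2
= 2.0238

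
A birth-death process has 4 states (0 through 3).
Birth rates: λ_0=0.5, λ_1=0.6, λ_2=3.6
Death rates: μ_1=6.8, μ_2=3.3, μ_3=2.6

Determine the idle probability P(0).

Ratios P(n)/P(0) = (λ₀···λₙ₋₁)/(μ₁···μₙ):
P(1)/P(0) = (0.5)/(6.8) = 0.07353
P(2)/P(0) = (0.5×0.6)/(6.8×3.3) = 0.01337
P(3)/P(0) = (0.5×0.6×3.6)/(6.8×3.3×2.6) = 0.01851

Normalization: ∑ P(n) = 1
P(0) × (1.0000 + 0.07353 + 0.01337 + 0.01851) = 1
P(0) × 1.1054 = 1
P(0) = 1/1.1054 = 0.9046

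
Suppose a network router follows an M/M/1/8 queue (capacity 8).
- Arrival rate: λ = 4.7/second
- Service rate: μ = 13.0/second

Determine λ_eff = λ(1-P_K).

ρ = λ/μ = 4.7/13.0 = 0.36154
P₀ = (1-ρ)/(1-ρ^(K+1)) = (1-0.36154)/(1-0.36154^9) = 0.63846/0.99989 = 0.6385
P_K = P₀×ρ^K = 0.6385 × 0.36154^8 = 0.6385 × 0.0002919 = 0.0001864
λ_eff = λ(1-P_K) = 4.7 × (1 - 0.0001864) = 4.7 × 0.9998 = 4.6991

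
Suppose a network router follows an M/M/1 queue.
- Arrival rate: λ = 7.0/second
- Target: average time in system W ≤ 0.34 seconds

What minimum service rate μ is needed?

For M/M/1: W = 1/(μ-λ)
Need W ≤ 0.34, so 1/(μ-λ) ≤ 0.34
μ - λ ≥ 1/0.34 = 2.9412
μ ≥ 7.0 + 2.9412 = 9.9412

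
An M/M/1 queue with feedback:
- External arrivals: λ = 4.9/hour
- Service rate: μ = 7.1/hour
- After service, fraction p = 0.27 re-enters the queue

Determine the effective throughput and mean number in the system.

Effective arrival rate: λ_eff = λ/(1-p) = 4.9/(1-0.27) = 4.9/0.73 = 6.7123288
ρ = λ_eff/μ = 6.7123288/7.1 = 0.9453984
L = ρ/(1-ρ) = 0.9453984/(1-0.9453984) = 17.3145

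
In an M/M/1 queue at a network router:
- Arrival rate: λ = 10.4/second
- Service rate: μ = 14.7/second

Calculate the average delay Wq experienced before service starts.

First, compute utilization: ρ = λ/μ = 10.4/14.7 = 0.7075
For M/M/1: Wq = λ/(μ(μ-λ))
Wq = 10.4/(14.7 × (14.7-10.4))
Wq = 10.4/(14.7 × 4.30)
Wq = 0.1645 seconds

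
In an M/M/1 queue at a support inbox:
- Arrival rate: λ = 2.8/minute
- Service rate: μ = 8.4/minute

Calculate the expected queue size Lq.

ρ = λ/μ = 2.8/8.4 = 0.3333
For M/M/1: Lq = λ²/(μ(μ-λ))
Lq = 7.84/(8.4 × 5.60)
Lq = 0.1667 emails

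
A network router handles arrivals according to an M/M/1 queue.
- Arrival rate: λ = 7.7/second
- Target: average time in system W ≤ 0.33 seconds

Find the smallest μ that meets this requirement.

For M/M/1: W = 1/(μ-λ)
Need W ≤ 0.33, so 1/(μ-λ) ≤ 0.33
μ - λ ≥ 1/0.33 = 3.0303
μ ≥ 7.7 + 3.0303 = 10.7303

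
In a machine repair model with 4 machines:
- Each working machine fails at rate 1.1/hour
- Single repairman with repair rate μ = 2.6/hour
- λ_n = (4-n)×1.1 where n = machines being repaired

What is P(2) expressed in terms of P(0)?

P(2)/P(0) = ∏_{i=0}^{2-1} λ_i/μ_{i+1}
= (4-0)×1.1/2.6 × (4-1)×1.1/2.6
= 2.1479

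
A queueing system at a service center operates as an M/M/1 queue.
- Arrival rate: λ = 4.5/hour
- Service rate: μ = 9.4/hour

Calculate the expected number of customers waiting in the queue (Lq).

ρ = λ/μ = 4.5/9.4 = 0.4787
For M/M/1: Lq = λ²/(μ(μ-λ))
Lq = 20.25/(9.4 × 4.90)
Lq = 0.4396 customers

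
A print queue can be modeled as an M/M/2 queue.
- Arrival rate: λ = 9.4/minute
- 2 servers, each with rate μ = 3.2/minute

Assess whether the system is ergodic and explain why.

Stability requires ρ = λ/(cμ) < 1
ρ = 9.4/(2 × 3.2) = 9.4/6.40 = 1.4688
Since 1.4688 ≥ 1, the system is UNSTABLE.
Need c > λ/μ = 9.4/3.2 = 2.94.
Minimum servers needed: c = 3.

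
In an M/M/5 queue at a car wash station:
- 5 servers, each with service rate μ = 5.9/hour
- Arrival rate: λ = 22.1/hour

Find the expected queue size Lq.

Traffic intensity: ρ = λ/(cμ) = 22.1/(5×5.9) = 0.7492
Since ρ = 0.7492 < 1, system is stable.
Offered load a = λ/μ = cρ = 22.1/5.9 = 3.7458
P₀ = [ Σₙ₌₀^4 aⁿ/n! + a^5/(5!(1-ρ)) ]⁻¹
Σ = a^0/0! + a^1/1! + a^2/2! + a^3/3! + a^4/4! = 1.00000 + 3.74576 + 7.01537 + 8.75930 + 8.20257 = 28.7230
a^5/(5!(1-ρ)) = 737.3969/(120 × 0.250847) = 24.4969
P₀ = 1/(28.7230 + 24.4969) = 0.01879
Lq = P₀·a^5·ρ / (5!(1-ρ)²) = 0.018790 × 737.3969 × 0.74915 / (120 × 0.062924) = 1.3747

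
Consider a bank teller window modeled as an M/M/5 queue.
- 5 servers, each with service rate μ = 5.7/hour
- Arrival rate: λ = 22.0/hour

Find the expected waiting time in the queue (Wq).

Traffic intensity: ρ = λ/(cμ) = 22.0/(5×5.7) = 0.7719
Since ρ = 0.7719 < 1, system is stable.
Offered load a = λ/μ = cρ = 22.0/5.7 = 3.8596
P₀ = [ Σₙ₌₀^4 aⁿ/n! + a^5/(5!(1-ρ)) ]⁻¹
Σ = a^0/0! + a^1/1! + a^2/2! + a^3/3! + a^4/4! = 1.0000 + 3.8596 + 7.4484 + 9.5828 + 9.2466 = 31.1374
a^5/(5!(1-ρ)) = 856.5232/(120 × 0.2280702) = 31.2960
P₀ = 1/(31.1374 + 31.2960) = 0.01602
Lq = P₀·a^5·ρ / (5!(1-ρ)²) = 0.016017 × 856.5232 × 0.77193 / (120 × 0.052016) = 1.6966
Wq = Lq/λ = 1.6966/22.0 = 0.07712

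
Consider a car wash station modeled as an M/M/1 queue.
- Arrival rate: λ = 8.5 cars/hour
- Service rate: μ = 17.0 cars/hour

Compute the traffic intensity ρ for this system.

Server utilization: ρ = λ/μ
ρ = 8.5/17.0 = 0.5000
The server is busy 50.00% of the time.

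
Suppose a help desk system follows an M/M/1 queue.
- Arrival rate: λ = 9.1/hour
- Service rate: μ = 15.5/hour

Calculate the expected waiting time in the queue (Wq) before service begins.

First, compute utilization: ρ = λ/μ = 9.1/15.5 = 0.5871
For M/M/1: Wq = λ/(μ(μ-λ))
Wq = 9.1/(15.5 × (15.5-9.1))
Wq = 9.1/(15.5 × 6.40)
Wq = 0.09173 hours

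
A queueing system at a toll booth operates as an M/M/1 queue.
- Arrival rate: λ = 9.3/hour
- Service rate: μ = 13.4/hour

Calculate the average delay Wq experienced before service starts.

First, compute utilization: ρ = λ/μ = 9.3/13.4 = 0.6940
For M/M/1: Wq = λ/(μ(μ-λ))
Wq = 9.3/(13.4 × (13.4-9.3))
Wq = 9.3/(13.4 × 4.10)
Wq = 0.1693 hours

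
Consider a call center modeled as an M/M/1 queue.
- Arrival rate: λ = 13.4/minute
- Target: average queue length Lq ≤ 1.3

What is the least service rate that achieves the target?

For M/M/1: Lq = λ²/(μ(μ-λ))
Need Lq ≤ 1.3, i.e. μ(μ-λ) ≥ λ²/1.3
μ² - 13.4μ - 179.56/1.3 ≥ 0  →  μ² - 13.4μ - 138.12308 ≥ 0
Quadratic formula (positive root): μ = [λ + √(λ² + 4×138.12308)]/2
Discriminant: 179.56 + 4×138.12308 = 732.0523, √732.0523 = 27.0565
μ ≥ (13.4 + 27.0565)/2 = 20.2282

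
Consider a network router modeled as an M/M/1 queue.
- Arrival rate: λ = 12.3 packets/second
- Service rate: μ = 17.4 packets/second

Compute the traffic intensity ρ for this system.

Server utilization: ρ = λ/μ
ρ = 12.3/17.4 = 0.7069
The server is busy 70.69% of the time.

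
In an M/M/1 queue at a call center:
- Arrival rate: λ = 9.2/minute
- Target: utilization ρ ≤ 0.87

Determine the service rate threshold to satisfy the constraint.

ρ = λ/μ, so μ = λ/ρ
μ ≥ 9.2/0.87 = 10.5747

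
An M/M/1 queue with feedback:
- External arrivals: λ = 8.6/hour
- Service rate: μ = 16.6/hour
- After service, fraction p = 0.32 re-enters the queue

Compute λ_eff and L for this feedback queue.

Effective arrival rate: λ_eff = λ/(1-p) = 8.6/(1-0.32) = 8.6/0.68 = 12.6471
ρ = λ_eff/μ = 12.6471/16.6 = 0.76187
L = ρ/(1-ρ) = 0.76187/(1-0.76187) = 3.1994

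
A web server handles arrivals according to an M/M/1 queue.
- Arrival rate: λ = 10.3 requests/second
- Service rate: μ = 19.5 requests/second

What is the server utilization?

Server utilization: ρ = λ/μ
ρ = 10.3/19.5 = 0.5282
The server is busy 52.82% of the time.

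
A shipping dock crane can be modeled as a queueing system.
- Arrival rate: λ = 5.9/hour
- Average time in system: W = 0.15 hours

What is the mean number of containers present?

Little's Law: L = λW
L = 5.9 × 0.15 = 0.8850 containers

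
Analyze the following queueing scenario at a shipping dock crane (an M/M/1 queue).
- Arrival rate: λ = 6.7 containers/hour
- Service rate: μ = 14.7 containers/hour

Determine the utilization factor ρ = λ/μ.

Server utilization: ρ = λ/μ
ρ = 6.7/14.7 = 0.4558
The server is busy 45.58% of the time.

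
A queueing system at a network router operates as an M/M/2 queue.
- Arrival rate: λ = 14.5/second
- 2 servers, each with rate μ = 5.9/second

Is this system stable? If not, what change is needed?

Stability requires ρ = λ/(cμ) < 1
ρ = 14.5/(2 × 5.9) = 14.5/11.80 = 1.2288
Since 1.2288 ≥ 1, the system is UNSTABLE.
Need c > λ/μ = 14.5/5.9 = 2.46.
Minimum servers needed: c = 3.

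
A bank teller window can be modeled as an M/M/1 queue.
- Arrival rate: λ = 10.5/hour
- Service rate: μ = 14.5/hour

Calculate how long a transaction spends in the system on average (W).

First, compute utilization: ρ = λ/μ = 10.5/14.5 = 0.7241
For M/M/1: W = 1/(μ-λ)
W = 1/(14.5-10.5) = 1/4.00
W = 0.2500 hours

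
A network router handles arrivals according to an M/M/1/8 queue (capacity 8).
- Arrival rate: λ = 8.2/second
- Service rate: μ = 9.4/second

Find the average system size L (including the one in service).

ρ = λ/μ = 8.2/9.4 = 0.87234
P₀ = (1-ρ)/(1-ρ^(K+1)) = (1-0.87234)/(1-0.87234^9) = 0.12766/0.70747 = 0.1804
P_K = P₀×ρ^K = 0.18045 × 0.87234^8 = 0.18045 × 0.33534 = 0.06051
L = ρ[1 - (K+1)ρ^K + Kρ^(K+1)] / [(1-ρ)(1-ρ^(K+1))]
L = 0.87234 × (1 - 9×0.33534 + 8×0.29253) / ((1 - 0.87234) × (1 - 0.29253)) = 3.1119 packets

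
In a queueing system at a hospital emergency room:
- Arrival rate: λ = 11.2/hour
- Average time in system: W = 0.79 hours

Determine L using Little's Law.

Little's Law: L = λW
L = 11.2 × 0.79 = 8.8480 patients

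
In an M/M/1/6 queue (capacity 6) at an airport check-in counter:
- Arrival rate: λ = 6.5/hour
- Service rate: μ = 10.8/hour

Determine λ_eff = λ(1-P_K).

ρ = λ/μ = 6.5/10.8 = 0.60185
P₀ = (1-ρ)/(1-ρ^(K+1)) = (1-0.60185)/(1-0.60185^7) = 0.3982/0.9714 = 0.4099
P_K = P₀×ρ^K = 0.4099 × 0.60185^6 = 0.4099 × 0.04753 = 0.01948
λ_eff = λ(1-P_K) = 6.5 × (1 - 0.01948) = 6.5 × 0.98052 = 6.3734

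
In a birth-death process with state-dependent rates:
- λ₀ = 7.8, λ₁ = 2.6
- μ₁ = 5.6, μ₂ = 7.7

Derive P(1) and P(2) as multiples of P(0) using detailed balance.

Balance equations:
State 0: λ₀P₀ = μ₁P₁ → P₁ = (λ₀/μ₁)P₀ = (7.8/5.6)P₀ = 1.3929P₀
State 1: P₂ = (λ₀λ₁)/(μ₁μ₂)P₀ = (7.8×2.6)/(5.6×7.7)P₀ = 0.4703P₀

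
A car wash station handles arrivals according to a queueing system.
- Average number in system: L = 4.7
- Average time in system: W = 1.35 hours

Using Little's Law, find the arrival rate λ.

Little's Law: L = λW, so λ = L/W
λ = 4.7/1.35 = 3.4815 cars/hour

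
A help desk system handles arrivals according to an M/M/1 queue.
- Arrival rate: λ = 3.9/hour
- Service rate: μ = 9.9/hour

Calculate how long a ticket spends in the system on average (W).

First, compute utilization: ρ = λ/μ = 3.9/9.9 = 0.3939
For M/M/1: W = 1/(μ-λ)
W = 1/(9.9-3.9) = 1/6.00
W = 0.1667 hours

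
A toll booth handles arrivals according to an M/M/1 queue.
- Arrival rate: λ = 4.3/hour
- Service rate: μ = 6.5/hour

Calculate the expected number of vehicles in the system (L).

ρ = λ/μ = 4.3/6.5 = 0.6615
For M/M/1: L = λ/(μ-λ)
L = 4.3/(6.5-4.3) = 4.3/2.20
L = 1.9545 vehicles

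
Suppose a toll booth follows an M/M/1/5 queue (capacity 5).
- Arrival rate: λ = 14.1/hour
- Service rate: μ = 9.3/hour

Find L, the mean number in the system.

ρ = λ/μ = 14.1/9.3 = 1.5161
P₀ = (1-ρ)/(1-ρ^(K+1)) = (1-1.5161)/(1-1.5161^6) = -0.5161/-11.1441 = 0.04631
P_K = P₀×ρ^K = 0.046311 × 1.5161^5 = 0.046311 × 8.0101 = 0.3710
L = ρ[1 - (K+1)ρ^K + Kρ^(K+1)] / [(1-ρ)(1-ρ^(K+1))]
L = 1.5161 × (1 - 6×8.0101 + 5×12.1441) / ((1 - 1.5161) × (1 - 12.1441)) = 3.6008 vehicles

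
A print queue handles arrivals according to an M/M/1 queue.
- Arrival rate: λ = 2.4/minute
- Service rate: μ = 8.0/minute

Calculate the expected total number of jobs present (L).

ρ = λ/μ = 2.4/8.0 = 0.3000
For M/M/1: L = λ/(μ-λ)
L = 2.4/(8.0-2.4) = 2.4/5.60
L = 0.4286 jobs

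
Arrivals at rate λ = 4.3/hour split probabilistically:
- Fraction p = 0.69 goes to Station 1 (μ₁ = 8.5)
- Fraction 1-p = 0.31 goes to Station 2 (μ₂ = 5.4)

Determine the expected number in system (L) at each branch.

Effective rates: λ₁ = 4.3×0.69 = 2.967, λ₂ = 4.3×0.31 = 1.333
Station 1: ρ₁ = 2.967/8.5 = 0.34906, L₁ = ρ₁/(1-ρ₁) = 0.34906/(1-0.34906) = 0.5362
Station 2: ρ₂ = 1.333/5.4 = 0.2469, L₂ = ρ₂/(1-ρ₂) = 0.2469/(1-0.2469) = 0.3278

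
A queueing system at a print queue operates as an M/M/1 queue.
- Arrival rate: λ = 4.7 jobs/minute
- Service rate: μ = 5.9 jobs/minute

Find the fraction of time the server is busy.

Server utilization: ρ = λ/μ
ρ = 4.7/5.9 = 0.7966
The server is busy 79.66% of the time.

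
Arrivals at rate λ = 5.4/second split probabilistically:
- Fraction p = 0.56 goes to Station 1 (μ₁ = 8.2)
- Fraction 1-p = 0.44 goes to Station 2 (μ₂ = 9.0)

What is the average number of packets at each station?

Effective rates: λ₁ = 5.4×0.56 = 3.024, λ₂ = 5.4×0.44 = 2.376
Station 1: ρ₁ = 3.024/8.2 = 0.36878, L₁ = ρ₁/(1-ρ₁) = 0.36878/(1-0.36878) = 0.5842
Station 2: ρ₂ = 2.376/9.0 = 0.2640, L₂ = ρ₂/(1-ρ₂) = 0.2640/(1-0.2640) = 0.3587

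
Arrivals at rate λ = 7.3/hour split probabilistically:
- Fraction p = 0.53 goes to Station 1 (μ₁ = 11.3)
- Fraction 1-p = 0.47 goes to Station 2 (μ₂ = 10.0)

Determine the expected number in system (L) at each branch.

Effective rates: λ₁ = 7.3×0.53 = 3.869, λ₂ = 7.3×0.47 = 3.431
Station 1: ρ₁ = 3.869/11.3 = 0.3424, L₁ = ρ₁/(1-ρ₁) = 0.3424/(1-0.3424) = 0.5207
Station 2: ρ₂ = 3.431/10.0 = 0.3431, L₂ = ρ₂/(1-ρ₂) = 0.3431/(1-0.3431) = 0.5223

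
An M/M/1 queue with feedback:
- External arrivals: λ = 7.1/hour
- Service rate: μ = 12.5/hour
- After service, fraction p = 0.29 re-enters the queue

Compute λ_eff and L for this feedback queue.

Effective arrival rate: λ_eff = λ/(1-p) = 7.1/(1-0.29) = 7.1/0.71 = 10.0000
ρ = λ_eff/μ = 10.0000/12.5 = 0.8000
L = ρ/(1-ρ) = 0.8000/(1-0.8000) = 4.0000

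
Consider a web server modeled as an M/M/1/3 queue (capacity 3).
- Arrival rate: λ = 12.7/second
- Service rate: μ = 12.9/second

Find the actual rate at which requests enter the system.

ρ = λ/μ = 12.7/12.9 = 0.9845
P₀ = (1-ρ)/(1-ρ^(K+1)) = (1-0.9845)/(1-0.9845^4) = 0.01550/0.06057 = 0.2559
P_K = P₀×ρ^K = 0.2559 × 0.9845^3 = 0.2559 × 0.9542 = 0.2442
λ_eff = λ(1-P_K) = 12.7 × (1 - 0.24417) = 12.7 × 0.75583 = 9.5990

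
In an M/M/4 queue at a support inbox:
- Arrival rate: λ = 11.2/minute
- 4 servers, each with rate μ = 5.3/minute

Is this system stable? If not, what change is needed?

Stability requires ρ = λ/(cμ) < 1
ρ = 11.2/(4 × 5.3) = 11.2/21.20 = 0.5283
Since 0.5283 < 1, the system is STABLE.
The servers are busy 52.83% of the time.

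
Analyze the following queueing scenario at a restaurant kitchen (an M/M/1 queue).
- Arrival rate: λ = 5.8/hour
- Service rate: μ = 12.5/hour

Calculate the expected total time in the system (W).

First, compute utilization: ρ = λ/μ = 5.8/12.5 = 0.4640
For M/M/1: W = 1/(μ-λ)
W = 1/(12.5-5.8) = 1/6.70
W = 0.1493 hours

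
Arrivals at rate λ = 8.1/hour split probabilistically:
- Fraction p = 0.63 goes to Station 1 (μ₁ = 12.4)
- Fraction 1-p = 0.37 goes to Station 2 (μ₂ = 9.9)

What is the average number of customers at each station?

Effective rates: λ₁ = 8.1×0.63 = 5.103, λ₂ = 8.1×0.37 = 2.997
Station 1: ρ₁ = 5.103/12.4 = 0.41153, L₁ = ρ₁/(1-ρ₁) = 0.41153/(1-0.41153) = 0.6993
Station 2: ρ₂ = 2.997/9.9 = 0.30273, L₂ = ρ₂/(1-ρ₂) = 0.30273/(1-0.30273) = 0.4342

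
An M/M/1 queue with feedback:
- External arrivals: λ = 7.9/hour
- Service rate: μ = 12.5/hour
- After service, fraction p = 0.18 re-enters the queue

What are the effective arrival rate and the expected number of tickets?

Effective arrival rate: λ_eff = λ/(1-p) = 7.9/(1-0.18) = 7.9/0.82 = 9.6341
ρ = λ_eff/μ = 9.6341/12.5 = 0.77073
L = ρ/(1-ρ) = 0.77073/(1-0.77073) = 3.3617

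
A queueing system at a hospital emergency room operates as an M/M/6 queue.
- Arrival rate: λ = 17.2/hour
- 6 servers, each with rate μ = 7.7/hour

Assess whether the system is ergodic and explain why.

Stability requires ρ = λ/(cμ) < 1
ρ = 17.2/(6 × 7.7) = 17.2/46.20 = 0.3723
Since 0.3723 < 1, the system is STABLE.
The servers are busy 37.23% of the time.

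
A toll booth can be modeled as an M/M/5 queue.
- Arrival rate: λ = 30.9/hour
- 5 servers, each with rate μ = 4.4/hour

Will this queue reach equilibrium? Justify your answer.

Stability requires ρ = λ/(cμ) < 1
ρ = 30.9/(5 × 4.4) = 30.9/22.00 = 1.4045
Since 1.4045 ≥ 1, the system is UNSTABLE.
Need c > λ/μ = 30.9/4.4 = 7.02.
Minimum servers needed: c = 8.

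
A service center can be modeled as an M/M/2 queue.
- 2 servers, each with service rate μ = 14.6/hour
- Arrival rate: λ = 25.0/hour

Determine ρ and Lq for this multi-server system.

Traffic intensity: ρ = λ/(cμ) = 25.0/(2×14.6) = 0.8562
Since ρ = 0.8562 < 1, system is stable.
Offered load a = λ/μ = cρ = 25.0/14.6 = 1.7123
P₀ = [ Σₙ₌₀^1 aⁿ/n! + a^2/(2!(1-ρ)) ]⁻¹
Σ = a^0/0! + a^1/1! = 1.0000 + 1.7123 = 2.7123
a^2/(2!(1-ρ)) = 2.93207/(2 × 0.143836) = 10.1924
P₀ = 1/(2.7123 + 10.1924) = 0.07749
Lq = P₀·a^2·ρ / (2!(1-ρ)²) = 0.077491 × 2.9321 × 0.85616 / (2 × 0.020689) = 4.7013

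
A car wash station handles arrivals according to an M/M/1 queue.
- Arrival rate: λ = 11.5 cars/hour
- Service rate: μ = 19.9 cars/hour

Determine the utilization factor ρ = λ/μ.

Server utilization: ρ = λ/μ
ρ = 11.5/19.9 = 0.5779
The server is busy 57.79% of the time.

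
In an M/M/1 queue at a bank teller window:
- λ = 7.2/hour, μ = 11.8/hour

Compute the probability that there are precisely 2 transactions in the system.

ρ = λ/μ = 7.2/11.8 = 0.6102
P(n) = (1-ρ)ρⁿ
P(2) = (1-0.6102) × 0.6102^2
P(2) = 0.3898 × 0.3723
P(2) = 0.1451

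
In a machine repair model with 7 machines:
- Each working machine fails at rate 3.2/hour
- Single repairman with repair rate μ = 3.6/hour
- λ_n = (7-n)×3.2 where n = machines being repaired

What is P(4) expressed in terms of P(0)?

P(4)/P(0) = ∏_{i=0}^{4-1} λ_i/μ_{i+1}
= (7-0)×3.2/3.6 × (7-1)×3.2/3.6 × (7-2)×3.2/3.6 × (7-3)×3.2/3.6
= 524.4079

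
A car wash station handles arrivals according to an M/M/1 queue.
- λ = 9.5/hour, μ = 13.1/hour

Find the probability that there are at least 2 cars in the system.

ρ = λ/μ = 9.5/13.1 = 0.7252
P(N ≥ n) = ρⁿ
P(N ≥ 2) = 0.7252^2
P(N ≥ 2) = 0.5259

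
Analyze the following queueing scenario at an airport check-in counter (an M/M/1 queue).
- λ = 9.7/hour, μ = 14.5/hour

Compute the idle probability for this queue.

ρ = λ/μ = 9.7/14.5 = 0.6690
P(0) = 1 - ρ = 1 - 0.6690 = 0.3310
The server is idle 33.10% of the time.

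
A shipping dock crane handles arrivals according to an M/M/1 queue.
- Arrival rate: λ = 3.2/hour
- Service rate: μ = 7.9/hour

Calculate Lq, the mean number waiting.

ρ = λ/μ = 3.2/7.9 = 0.4051
For M/M/1: Lq = λ²/(μ(μ-λ))
Lq = 10.24/(7.9 × 4.70)
Lq = 0.2758 containers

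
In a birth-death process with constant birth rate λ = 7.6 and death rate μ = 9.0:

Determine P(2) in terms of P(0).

For constant rates: P(n)/P(0) = (λ/μ)^n
P(2)/P(0) = (7.6/9.0)^2 = 0.84444^2 = 0.7131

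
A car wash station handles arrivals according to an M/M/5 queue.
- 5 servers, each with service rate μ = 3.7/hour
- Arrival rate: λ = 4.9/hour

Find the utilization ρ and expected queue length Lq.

Traffic intensity: ρ = λ/(cμ) = 4.9/(5×3.7) = 0.2649
Since ρ = 0.2649 < 1, system is stable.
Offered load a = λ/μ = cρ = 4.9/3.7 = 1.3243
P₀ = [ Σₙ₌₀^4 aⁿ/n! + a^5/(5!(1-ρ)) ]⁻¹
Σ = a^0/0! + a^1/1! + a^2/2! + a^3/3! + a^4/4! = 1.0000 + 1.3243 + 0.8769 + 0.3871 + 0.1282 = 3.7165
a^5/(5!(1-ρ)) = 4.0735/(120 × 0.7351) = 0.04618
P₀ = 1/(3.7165 + 0.04618) = 0.2658
Lq = P₀·a^5·ρ / (5!(1-ρ)²) = 0.26577 × 4.0735 × 0.26486 / (120 × 0.54042) = 0.004422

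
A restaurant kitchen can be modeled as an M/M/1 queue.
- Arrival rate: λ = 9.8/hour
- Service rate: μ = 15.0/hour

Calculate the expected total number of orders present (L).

ρ = λ/μ = 9.8/15.0 = 0.6533
For M/M/1: L = λ/(μ-λ)
L = 9.8/(15.0-9.8) = 9.8/5.20
L = 1.8846 orders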